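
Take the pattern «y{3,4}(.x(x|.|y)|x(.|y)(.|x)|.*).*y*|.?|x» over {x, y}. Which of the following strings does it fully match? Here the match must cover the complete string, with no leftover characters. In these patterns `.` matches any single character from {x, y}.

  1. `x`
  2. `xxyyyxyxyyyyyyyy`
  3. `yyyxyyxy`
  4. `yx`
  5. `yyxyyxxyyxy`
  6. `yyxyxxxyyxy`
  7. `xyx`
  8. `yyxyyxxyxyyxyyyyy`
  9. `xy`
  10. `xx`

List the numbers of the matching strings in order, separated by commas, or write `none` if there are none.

1 → match
2 → no match
3 → match
4 → no match
5 → no match
6 → no match
7 → no match
8 → no match
9 → no match
10 → no match

1, 3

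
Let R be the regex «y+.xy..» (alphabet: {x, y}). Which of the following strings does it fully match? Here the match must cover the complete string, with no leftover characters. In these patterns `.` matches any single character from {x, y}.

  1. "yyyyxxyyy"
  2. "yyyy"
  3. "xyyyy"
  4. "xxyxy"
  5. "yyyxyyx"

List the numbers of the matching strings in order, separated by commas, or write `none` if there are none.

1 → match
2 → no match
3 → no match — must start with "y"
4 → no match — must start with "y"
5 → match

1, 5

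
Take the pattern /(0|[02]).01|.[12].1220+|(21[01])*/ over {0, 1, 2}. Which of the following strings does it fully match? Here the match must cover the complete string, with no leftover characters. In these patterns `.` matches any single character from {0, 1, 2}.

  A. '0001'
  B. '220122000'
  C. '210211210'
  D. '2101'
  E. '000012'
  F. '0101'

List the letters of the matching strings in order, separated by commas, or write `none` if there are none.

A, B, C, D, F

A. '0001' → match
B. '220122000' → match
C. '210211210' → match
D. '2101' → match
E. '000012' → no match
F. '0101' → match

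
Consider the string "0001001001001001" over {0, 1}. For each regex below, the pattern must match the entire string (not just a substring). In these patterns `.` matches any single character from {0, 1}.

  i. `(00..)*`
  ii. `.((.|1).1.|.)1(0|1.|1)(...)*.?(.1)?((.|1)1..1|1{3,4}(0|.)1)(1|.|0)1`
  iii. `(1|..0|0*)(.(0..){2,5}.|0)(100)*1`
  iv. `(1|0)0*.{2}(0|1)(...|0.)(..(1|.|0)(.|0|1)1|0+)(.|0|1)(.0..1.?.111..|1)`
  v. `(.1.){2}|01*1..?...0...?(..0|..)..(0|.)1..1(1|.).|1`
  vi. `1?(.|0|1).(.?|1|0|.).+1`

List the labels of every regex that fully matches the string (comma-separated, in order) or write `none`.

i → no match
ii → no match
iii → match
iv → no match
v → no match
vi → match

iii, vi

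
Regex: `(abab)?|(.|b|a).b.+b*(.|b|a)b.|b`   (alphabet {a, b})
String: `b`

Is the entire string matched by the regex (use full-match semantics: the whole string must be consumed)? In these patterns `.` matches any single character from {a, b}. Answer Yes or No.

Yes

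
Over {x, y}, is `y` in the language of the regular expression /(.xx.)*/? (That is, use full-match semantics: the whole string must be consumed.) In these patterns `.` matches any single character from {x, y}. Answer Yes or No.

No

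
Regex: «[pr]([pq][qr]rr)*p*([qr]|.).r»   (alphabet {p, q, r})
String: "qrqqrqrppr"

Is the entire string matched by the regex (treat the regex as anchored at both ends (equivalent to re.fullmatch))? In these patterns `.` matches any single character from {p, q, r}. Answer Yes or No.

No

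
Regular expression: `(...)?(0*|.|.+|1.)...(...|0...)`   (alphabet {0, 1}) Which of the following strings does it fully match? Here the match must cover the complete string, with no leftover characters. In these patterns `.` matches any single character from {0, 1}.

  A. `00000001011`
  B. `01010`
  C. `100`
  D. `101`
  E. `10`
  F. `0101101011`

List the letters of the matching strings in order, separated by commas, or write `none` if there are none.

A, F

A → match
B → no match
C → no match
D → no match
E → no match
F → match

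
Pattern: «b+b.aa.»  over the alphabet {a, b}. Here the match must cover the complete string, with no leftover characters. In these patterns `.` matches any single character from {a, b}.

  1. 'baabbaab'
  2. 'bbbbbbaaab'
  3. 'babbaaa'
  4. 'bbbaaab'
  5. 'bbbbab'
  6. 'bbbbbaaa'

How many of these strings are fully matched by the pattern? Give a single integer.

1 → no match
2 → match
3 → no match
4 → match
5 → no match
6 → match
Total matched: 3

3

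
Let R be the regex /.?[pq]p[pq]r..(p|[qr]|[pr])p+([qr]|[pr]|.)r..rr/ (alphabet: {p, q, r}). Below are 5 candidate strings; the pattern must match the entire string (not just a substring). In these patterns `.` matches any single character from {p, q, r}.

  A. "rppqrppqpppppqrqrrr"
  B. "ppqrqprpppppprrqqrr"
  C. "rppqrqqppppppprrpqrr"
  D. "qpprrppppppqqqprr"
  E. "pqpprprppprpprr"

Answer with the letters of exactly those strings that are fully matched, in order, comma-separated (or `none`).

A → match
B → match
C → match
D → no match
E → match

A, B, C, E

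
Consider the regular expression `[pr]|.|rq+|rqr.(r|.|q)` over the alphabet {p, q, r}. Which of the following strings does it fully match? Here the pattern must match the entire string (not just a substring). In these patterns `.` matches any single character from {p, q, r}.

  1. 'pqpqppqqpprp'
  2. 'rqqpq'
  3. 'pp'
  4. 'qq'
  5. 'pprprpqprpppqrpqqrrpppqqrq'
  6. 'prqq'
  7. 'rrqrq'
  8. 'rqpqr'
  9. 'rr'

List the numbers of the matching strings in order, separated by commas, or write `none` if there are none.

1 → no match
2 → no match
3 → no match
4 → no match
5 → no match
6 → no match
7 → no match
8 → no match
9 → no match

none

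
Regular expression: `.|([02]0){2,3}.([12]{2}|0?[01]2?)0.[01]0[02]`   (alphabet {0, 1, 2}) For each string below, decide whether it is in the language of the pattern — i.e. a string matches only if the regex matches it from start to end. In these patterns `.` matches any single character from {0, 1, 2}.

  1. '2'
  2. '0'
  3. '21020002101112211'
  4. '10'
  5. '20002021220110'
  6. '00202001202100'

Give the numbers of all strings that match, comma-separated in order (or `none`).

1. '2' → match
2. '0' → match
3 → no match
4. '10' → no match
5 → no match
6 → match

1, 2, 6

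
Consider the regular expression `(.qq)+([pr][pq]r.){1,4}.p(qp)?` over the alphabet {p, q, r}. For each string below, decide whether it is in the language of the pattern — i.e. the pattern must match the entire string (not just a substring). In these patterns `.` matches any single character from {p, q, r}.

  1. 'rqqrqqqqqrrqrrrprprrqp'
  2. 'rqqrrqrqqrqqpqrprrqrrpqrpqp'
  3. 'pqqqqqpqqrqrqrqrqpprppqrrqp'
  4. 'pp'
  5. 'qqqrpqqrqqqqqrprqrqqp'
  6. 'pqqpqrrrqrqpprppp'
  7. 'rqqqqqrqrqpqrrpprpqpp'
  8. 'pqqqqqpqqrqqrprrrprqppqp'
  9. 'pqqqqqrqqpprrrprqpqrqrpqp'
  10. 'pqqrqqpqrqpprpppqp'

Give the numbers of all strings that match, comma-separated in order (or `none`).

1 → no match
2 → no match
3 → match
4 → no match
5 → no match
6 → match
7 → no match
8 → match
9 → match
10 → match

3, 6, 8, 9, 10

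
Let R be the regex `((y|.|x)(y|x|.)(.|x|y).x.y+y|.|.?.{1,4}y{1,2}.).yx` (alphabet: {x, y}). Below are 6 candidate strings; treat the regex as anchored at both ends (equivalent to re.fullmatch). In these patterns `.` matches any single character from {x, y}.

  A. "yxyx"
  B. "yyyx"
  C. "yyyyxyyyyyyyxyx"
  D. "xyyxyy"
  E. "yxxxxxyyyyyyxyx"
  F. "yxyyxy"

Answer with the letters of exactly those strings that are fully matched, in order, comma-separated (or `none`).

A → match
B → match
C → match
D → no match — must end with "yx"
E → match
F → no match — must end with "yx"

A, B, C, E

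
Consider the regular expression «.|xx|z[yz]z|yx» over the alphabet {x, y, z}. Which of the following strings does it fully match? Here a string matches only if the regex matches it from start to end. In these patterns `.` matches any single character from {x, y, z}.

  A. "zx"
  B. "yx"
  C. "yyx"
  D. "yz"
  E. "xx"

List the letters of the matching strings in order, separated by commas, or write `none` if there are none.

B, E

A. "zx" → no match
B. "yx" → match
C. "yyx" → no match
D. "yz" → no match
E. "xx" → match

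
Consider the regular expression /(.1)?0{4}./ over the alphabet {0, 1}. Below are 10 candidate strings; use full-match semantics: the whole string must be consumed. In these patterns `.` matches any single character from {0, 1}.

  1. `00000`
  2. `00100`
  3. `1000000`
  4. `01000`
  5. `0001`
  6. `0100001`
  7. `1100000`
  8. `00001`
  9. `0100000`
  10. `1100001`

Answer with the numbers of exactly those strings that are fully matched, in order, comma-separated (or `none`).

1, 6, 7, 8, 9, 10

1. `00000` → match
2. `00100` → no match
3. `1000000` → no match
4. `01000` → no match
5. `0001` → no match
6. `0100001` → match
7. `1100000` → match
8. `00001` → match
9. `0100000` → match
10. `1100001` → match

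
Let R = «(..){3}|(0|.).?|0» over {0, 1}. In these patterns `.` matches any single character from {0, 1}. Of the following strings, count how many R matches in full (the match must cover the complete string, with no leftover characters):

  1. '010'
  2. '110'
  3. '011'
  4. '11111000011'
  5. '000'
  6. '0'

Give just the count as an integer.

1

1 → no match
2 → no match
3 → no match
4 → no match
5 → no match
6 → match
Total matched: 1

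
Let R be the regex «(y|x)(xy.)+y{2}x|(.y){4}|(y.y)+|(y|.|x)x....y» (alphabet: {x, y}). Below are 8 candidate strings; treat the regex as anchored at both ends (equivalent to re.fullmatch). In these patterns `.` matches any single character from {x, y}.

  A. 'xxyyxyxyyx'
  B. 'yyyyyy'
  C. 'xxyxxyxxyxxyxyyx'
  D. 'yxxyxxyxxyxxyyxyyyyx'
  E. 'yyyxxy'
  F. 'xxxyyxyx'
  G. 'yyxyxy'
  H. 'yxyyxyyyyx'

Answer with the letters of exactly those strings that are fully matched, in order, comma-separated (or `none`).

A → match
B → match
C → match
D → no match
E → no match
F → no match
G → no match
H → match

A, B, C, H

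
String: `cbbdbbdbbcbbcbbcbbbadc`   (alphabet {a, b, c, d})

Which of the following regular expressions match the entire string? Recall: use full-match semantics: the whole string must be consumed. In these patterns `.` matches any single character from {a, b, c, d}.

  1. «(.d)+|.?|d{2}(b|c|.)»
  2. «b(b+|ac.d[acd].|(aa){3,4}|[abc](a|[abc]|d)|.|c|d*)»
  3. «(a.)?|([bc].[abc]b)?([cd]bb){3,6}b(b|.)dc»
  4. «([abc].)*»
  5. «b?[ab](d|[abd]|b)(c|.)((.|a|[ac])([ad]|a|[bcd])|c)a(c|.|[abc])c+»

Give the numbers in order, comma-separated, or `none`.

3

1 → no match
2 → no match — must start with `b`
3 → match
4 → no match
5 → no match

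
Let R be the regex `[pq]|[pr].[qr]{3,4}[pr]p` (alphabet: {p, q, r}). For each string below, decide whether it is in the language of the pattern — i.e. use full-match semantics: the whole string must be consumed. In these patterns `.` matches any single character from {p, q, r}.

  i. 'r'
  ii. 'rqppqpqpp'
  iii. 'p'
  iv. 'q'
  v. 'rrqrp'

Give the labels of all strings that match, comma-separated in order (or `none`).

iii, iv

i → no match
ii → no match
iii → match
iv → match
v → no match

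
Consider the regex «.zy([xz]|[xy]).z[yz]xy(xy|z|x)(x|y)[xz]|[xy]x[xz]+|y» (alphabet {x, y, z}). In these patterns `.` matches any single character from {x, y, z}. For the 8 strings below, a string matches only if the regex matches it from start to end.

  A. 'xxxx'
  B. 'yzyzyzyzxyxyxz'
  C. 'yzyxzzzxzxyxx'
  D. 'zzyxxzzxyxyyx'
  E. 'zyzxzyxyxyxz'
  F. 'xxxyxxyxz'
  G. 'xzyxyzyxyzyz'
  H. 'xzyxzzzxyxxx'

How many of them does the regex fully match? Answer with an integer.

A → match
B → no match
C → no match
D → match
E → no match
F → no match
G → match
H → match
Total matched: 4

4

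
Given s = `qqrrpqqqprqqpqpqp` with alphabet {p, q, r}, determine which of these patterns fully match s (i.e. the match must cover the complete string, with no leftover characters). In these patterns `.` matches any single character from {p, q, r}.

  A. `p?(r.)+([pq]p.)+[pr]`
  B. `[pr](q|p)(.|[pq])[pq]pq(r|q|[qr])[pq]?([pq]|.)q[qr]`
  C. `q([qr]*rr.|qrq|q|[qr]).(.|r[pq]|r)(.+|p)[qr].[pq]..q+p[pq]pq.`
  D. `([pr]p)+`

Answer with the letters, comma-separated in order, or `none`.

A → no match
B → no match
C → match
D → no match

C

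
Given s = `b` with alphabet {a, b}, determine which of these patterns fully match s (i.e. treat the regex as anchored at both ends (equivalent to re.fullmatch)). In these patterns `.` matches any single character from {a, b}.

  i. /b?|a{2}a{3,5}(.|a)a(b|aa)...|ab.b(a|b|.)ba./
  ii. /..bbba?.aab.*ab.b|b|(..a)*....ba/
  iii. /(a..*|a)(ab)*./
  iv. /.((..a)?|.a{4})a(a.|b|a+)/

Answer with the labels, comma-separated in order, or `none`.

i → match
ii → match
iii → no match — must start with `a`
iv → no match

i, ii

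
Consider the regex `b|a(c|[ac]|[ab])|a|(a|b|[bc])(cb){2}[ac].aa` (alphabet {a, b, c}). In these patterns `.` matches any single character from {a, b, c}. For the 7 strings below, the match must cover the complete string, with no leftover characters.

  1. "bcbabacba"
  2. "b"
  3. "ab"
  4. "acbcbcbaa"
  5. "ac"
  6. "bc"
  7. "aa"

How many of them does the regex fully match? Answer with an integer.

1 → no match
2 → match
3 → match
4 → match
5 → match
6 → no match
7 → match
Total matched: 5

5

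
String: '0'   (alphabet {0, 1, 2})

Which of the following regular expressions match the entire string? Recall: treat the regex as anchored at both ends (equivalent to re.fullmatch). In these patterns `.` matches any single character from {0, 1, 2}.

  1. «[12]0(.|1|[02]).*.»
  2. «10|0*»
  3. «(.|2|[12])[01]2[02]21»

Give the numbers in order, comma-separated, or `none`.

1 → no match
2 → match
3 → no match — must end with '21'

2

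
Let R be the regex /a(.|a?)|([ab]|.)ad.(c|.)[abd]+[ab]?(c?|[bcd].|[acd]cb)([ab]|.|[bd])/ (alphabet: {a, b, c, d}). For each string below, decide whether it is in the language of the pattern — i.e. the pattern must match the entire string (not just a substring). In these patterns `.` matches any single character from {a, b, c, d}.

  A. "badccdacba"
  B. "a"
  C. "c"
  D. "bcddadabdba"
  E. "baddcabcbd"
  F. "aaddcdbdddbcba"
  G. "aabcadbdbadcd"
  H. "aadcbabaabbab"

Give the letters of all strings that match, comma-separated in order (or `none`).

A, B, E, F, H

A. "badccdacba" → match
B. "a" → match
C. "c" → no match
D. "bcddadabdba" → no match
E. "baddcabcbd" → match
F → match
G → no match
H → match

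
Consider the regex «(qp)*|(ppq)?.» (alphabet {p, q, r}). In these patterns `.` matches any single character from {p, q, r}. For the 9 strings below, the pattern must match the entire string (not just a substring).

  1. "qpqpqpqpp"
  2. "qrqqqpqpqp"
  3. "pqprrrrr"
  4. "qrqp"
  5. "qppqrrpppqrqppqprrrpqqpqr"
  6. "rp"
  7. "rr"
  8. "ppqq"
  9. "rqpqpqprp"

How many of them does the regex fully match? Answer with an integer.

1

1 → no match
2 → no match
3 → no match
4 → no match
5 → no match
6 → no match
7 → no match
8 → match
9 → no match
Total matched: 1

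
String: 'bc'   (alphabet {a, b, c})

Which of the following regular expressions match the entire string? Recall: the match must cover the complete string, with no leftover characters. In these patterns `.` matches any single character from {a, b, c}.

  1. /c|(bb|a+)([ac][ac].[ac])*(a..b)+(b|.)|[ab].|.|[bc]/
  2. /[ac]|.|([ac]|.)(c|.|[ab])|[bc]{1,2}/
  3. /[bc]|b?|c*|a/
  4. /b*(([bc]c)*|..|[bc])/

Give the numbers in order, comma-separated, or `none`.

1, 2, 4

1 → match
2 → match
3 → no match
4 → match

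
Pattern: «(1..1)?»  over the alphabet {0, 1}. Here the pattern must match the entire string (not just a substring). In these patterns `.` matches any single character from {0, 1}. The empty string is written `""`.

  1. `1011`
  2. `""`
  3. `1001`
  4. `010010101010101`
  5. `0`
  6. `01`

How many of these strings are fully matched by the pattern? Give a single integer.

1 → match
2 → match
3 → match
4 → no match
5 → no match
6 → no match
Total matched: 3

3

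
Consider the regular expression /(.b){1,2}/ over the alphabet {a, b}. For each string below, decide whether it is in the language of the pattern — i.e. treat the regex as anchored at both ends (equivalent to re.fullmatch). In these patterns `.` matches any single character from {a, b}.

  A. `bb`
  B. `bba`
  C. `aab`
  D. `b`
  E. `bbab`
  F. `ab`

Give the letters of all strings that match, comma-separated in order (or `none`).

A, E, F

A → match
B → no match — must end with `b`
C → no match
D → no match
E → match
F → match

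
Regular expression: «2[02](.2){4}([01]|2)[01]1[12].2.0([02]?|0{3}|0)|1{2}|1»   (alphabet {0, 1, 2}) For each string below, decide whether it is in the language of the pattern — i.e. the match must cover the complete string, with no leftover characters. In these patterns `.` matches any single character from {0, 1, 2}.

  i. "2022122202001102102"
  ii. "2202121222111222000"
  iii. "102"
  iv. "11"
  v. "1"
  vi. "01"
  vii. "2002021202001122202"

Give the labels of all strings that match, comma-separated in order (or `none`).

i → match
ii → match
iii → no match
iv → match
v → match
vi → no match
vii → match

i, ii, iv, v, vii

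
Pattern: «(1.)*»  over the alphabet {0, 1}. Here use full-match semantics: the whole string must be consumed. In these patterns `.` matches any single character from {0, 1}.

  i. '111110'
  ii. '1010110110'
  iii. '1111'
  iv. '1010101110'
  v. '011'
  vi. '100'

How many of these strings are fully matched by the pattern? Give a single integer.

i → match
ii → no match
iii → match
iv → match
v → no match
vi → no match
Total matched: 3

3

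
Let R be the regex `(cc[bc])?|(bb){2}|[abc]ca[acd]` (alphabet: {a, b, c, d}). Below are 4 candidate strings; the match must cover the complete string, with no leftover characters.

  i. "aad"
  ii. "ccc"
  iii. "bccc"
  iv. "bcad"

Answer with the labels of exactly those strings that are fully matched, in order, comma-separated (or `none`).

ii, iv

i. "aad" → no match
ii. "ccc" → match
iii. "bccc" → no match
iv. "bcad" → match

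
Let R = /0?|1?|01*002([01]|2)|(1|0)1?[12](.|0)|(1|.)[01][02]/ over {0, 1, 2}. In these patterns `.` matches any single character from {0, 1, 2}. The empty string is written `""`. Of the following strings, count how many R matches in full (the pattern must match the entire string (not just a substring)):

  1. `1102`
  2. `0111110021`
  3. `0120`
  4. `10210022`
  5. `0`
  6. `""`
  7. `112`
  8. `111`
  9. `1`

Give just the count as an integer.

7

1. `1102` → no match
2. `0111110021` → match
3. `0120` → match
4. `10210022` → no match
5. `0` → match
6. `""` → match
7. `112` → match
8. `111` → match
9. `1` → match
Total matched: 7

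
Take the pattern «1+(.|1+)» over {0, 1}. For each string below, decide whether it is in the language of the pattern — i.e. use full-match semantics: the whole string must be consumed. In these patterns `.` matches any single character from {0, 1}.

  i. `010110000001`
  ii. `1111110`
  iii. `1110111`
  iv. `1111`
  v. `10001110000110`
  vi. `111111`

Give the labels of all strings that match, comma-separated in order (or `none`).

ii, iv, vi

i. `010110000001` → no match — must start with `1`
ii. `1111110` → match
iii. `1110111` → no match
iv. `1111` → match
v → no match
vi. `111111` → match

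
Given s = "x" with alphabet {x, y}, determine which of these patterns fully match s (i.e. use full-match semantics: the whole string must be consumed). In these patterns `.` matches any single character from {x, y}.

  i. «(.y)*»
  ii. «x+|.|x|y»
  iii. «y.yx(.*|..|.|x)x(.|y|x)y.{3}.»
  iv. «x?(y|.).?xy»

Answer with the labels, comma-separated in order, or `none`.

ii

i → no match
ii → match
iii → no match — must start with "y"
iv → no match — must end with "xy"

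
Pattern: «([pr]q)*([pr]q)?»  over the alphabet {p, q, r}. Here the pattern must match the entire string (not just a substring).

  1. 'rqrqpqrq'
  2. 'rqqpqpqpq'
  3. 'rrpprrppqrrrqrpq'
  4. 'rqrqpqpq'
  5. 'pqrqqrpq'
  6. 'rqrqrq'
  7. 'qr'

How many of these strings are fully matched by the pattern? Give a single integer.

3

1 → match
2 → no match
3 → no match
4 → match
5 → no match
6 → match
7 → no match
Total matched: 3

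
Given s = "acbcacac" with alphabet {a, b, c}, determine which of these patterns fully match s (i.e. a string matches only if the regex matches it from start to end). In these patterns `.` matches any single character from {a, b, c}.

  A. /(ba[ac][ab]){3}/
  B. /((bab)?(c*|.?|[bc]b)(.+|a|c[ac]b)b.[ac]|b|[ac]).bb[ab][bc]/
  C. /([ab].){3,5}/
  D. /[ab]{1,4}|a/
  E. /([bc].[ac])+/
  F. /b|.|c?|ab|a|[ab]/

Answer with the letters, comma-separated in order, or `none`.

A → no match — must start with "ba"
B → no match
C → match
D → no match
E → no match
F → no match

C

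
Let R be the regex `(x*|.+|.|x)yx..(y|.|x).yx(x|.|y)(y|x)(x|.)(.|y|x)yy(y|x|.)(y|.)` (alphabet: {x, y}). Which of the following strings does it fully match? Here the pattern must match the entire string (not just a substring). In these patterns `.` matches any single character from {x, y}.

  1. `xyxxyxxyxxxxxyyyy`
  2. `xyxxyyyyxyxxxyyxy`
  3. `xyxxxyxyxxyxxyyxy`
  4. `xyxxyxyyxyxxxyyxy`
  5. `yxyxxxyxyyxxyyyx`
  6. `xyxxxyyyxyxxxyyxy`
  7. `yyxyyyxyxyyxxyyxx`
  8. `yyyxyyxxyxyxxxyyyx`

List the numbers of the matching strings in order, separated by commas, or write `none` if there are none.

1 → match
2 → match
3 → match
4 → match
5 → match
6 → match
7 → match
8 → match

1, 2, 3, 4, 5, 6, 7, 8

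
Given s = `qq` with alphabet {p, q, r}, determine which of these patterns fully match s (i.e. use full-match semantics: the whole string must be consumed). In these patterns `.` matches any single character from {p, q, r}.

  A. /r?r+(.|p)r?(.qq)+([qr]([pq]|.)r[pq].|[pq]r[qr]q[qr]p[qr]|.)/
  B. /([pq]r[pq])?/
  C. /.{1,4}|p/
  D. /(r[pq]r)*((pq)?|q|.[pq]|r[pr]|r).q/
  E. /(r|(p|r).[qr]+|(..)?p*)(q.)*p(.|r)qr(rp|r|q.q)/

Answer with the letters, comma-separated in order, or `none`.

A → no match
B → no match
C → match
D → match
E → no match

C, D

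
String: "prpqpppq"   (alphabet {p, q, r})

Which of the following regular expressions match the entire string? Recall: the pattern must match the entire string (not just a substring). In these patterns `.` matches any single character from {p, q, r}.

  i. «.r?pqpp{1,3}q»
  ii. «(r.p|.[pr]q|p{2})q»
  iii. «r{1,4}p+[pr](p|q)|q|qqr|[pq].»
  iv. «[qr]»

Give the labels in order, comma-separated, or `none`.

i

i → match
ii → no match
iii → no match
iv → no match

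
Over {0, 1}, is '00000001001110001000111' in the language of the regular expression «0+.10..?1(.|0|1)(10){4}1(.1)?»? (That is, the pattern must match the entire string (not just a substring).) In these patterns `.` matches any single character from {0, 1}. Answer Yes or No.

No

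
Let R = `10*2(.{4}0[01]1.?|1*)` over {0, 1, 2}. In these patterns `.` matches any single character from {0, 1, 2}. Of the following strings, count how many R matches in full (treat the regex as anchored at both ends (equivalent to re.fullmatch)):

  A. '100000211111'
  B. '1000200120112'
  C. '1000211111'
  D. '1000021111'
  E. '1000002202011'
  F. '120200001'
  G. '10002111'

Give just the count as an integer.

A → match
B → match
C → match
D → match
E → no match
F → match
G → match
Total matched: 6

6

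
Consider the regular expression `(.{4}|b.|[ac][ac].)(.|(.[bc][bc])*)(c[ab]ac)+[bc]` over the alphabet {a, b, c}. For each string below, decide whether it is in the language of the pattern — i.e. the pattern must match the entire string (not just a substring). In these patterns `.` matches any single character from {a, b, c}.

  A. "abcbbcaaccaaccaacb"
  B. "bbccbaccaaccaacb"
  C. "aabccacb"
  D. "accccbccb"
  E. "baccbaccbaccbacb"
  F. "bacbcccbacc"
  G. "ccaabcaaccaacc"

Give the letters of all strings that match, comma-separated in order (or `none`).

A → match
B → match
C. "aabccacb" → no match
D. "accccbccb" → no match
E → match
F. "bacbcccbacc" → no match
G → match

A, B, E, G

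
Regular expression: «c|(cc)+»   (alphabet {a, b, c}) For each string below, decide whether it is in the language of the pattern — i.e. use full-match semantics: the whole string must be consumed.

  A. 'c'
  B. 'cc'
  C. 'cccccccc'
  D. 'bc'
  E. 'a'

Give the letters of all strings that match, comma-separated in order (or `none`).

A, B, C

A → match
B → match
C → match
D → no match
E → no match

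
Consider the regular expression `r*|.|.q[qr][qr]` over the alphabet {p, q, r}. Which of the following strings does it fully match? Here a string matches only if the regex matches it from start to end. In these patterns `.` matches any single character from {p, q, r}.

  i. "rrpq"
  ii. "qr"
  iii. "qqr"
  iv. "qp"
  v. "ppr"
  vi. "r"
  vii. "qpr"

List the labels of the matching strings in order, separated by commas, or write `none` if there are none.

vi

i → no match
ii → no match
iii → no match
iv → no match
v → no match
vi → match
vii → no match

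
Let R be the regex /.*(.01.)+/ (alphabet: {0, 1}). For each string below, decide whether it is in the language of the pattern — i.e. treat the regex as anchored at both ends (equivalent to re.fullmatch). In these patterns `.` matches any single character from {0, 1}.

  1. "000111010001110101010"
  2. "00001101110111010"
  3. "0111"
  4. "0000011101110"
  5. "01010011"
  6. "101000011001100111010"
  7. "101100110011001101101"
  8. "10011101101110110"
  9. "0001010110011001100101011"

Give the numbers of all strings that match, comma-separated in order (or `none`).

1, 2, 5, 6, 9

1 → match
2 → match
3 → no match
4 → no match
5 → match
6 → match
7 → no match
8 → no match
9 → match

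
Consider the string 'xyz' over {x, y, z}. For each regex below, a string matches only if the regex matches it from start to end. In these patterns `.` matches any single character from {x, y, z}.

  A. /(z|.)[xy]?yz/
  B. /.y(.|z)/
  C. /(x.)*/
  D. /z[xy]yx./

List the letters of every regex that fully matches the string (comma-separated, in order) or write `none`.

A, B

A → match
B → match
C → no match
D → no match — must start with 'z'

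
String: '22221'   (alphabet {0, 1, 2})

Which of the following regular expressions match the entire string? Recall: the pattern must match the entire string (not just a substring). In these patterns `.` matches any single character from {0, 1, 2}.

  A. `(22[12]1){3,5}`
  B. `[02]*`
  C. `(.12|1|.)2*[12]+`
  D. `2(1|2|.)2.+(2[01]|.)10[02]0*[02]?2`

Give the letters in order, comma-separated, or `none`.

A → no match
B → no match
C → match
D → no match — must end with '2'

C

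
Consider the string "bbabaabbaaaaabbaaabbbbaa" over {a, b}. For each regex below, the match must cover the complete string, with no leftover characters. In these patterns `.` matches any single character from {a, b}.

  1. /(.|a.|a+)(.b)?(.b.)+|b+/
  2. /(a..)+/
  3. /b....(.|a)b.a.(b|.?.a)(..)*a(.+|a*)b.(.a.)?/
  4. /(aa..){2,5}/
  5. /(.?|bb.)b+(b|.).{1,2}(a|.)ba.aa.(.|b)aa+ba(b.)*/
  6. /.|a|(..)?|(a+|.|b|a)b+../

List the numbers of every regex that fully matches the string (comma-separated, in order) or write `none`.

3

1 → no match
2 → no match — must start with "a"
3 → match
4 → no match — must start with "aa"
5 → no match
6 → no match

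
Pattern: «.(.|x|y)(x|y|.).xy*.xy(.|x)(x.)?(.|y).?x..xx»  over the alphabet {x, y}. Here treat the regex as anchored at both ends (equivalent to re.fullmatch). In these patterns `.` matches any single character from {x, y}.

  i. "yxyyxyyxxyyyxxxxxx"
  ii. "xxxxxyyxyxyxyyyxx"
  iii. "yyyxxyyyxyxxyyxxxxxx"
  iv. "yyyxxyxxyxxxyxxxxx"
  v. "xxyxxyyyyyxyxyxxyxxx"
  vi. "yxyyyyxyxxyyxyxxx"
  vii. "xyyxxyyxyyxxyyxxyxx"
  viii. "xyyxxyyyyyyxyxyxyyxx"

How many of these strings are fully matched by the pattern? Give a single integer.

i → match
ii → no match
iii → match
iv → match
v → match
vi → no match
vii → match
viii → match
Total matched: 6

6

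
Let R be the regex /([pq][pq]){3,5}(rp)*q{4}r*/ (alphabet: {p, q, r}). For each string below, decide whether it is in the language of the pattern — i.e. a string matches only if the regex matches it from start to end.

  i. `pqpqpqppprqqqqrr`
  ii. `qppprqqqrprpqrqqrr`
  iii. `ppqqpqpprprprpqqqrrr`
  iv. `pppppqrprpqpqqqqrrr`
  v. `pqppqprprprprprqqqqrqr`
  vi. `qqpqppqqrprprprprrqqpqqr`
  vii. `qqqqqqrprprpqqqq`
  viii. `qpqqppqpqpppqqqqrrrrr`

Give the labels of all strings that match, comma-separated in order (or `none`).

i → no match
ii → no match
iii → no match
iv → no match
v → no match
vi → no match
vii → match
viii → no match

vii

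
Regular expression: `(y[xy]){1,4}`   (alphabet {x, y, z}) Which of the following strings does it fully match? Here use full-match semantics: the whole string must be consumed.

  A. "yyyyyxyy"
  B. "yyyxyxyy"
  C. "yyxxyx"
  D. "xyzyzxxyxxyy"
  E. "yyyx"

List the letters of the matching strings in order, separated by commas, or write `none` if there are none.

A → match
B → match
C → no match
D → no match — must start with "y"
E → match

A, B, E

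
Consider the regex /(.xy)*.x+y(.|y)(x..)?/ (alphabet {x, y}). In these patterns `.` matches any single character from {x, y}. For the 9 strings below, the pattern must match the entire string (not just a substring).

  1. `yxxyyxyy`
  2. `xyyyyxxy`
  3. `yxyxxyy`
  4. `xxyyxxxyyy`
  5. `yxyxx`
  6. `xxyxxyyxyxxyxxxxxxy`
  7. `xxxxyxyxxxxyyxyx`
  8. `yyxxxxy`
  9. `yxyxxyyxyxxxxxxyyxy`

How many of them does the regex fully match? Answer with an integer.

2

1. `yxxyyxyy` → match
2. `xyyyyxxy` → no match
3. `yxyxxyy` → match
4. `xxyyxxxyyy` → no match
5. `yxyxx` → no match
6 → no match
7 → no match
8. `yyxxxxy` → no match
9 → no match
Total matched: 2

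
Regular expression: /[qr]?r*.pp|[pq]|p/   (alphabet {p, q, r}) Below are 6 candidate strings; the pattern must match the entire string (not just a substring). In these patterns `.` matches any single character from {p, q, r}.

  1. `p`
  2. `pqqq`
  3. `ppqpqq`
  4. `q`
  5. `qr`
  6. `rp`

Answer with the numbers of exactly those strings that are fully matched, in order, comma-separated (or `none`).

1 → match
2 → no match
3 → no match
4 → match
5 → no match
6 → no match

1, 4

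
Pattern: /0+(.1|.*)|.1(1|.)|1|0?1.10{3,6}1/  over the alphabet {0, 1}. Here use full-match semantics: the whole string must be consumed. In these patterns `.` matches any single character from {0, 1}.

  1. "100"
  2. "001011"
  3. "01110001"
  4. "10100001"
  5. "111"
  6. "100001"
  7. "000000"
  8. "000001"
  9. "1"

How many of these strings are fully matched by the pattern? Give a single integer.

7

1 → no match
2 → match
3 → match
4 → match
5 → match
6 → no match
7 → match
8 → match
9 → match
Total matched: 7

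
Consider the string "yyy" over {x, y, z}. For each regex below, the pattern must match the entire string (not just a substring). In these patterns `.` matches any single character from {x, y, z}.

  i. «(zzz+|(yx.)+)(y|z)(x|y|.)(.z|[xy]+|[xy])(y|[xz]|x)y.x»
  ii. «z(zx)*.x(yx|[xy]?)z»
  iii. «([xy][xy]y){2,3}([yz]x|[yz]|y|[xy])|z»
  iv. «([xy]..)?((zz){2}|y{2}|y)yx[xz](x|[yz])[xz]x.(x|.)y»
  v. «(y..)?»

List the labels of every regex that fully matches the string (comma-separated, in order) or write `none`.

v

i → no match — must end with "x"
ii → no match — must start with "z"
iii → no match
iv → no match
v → match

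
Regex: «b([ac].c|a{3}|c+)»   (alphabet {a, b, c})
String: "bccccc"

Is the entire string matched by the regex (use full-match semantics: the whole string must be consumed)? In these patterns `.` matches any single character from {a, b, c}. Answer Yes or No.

Yes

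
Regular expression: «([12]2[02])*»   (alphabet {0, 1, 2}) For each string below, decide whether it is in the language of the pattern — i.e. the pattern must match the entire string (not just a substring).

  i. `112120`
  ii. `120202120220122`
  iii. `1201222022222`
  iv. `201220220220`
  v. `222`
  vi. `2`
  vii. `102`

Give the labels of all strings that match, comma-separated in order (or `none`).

v

i → no match
ii → no match
iii → no match
iv → no match
v → match
vi → no match
vii → no match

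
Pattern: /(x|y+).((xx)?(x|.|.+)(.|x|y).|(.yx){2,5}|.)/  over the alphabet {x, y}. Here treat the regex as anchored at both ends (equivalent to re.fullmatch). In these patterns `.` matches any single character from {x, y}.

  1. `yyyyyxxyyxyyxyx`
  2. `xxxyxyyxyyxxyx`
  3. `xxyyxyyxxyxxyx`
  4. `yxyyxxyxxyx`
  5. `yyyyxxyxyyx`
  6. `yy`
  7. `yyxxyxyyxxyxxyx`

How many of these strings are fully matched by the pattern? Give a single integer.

6

1 → match
2 → match
3 → match
4 → match
5 → match
6 → no match
7 → match
Total matched: 6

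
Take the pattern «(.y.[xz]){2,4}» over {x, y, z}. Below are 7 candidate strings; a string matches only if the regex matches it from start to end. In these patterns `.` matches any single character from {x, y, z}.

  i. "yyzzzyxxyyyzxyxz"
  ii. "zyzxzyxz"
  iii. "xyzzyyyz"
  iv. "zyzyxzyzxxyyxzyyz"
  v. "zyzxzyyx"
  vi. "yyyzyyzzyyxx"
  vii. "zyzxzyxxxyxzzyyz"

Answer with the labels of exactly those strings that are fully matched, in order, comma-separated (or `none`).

i, ii, iii, v, vi, vii

i → match
ii → match
iii → match
iv → no match
v → match
vi → match
vii → match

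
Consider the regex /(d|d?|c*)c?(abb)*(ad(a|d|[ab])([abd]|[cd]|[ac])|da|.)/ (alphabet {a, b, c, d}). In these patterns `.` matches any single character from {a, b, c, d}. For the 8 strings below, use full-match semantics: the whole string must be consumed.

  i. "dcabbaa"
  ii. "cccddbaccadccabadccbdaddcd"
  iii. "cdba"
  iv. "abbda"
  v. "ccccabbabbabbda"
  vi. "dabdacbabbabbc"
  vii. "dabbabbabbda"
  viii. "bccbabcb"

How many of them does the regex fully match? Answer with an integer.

3

i. "dcabbaa" → no match
ii → no match
iii. "cdba" → no match
iv. "abbda" → match
v → match
vi → no match
vii. "dabbabbabbda" → match
viii. "bccbabcb" → no match
Total matched: 3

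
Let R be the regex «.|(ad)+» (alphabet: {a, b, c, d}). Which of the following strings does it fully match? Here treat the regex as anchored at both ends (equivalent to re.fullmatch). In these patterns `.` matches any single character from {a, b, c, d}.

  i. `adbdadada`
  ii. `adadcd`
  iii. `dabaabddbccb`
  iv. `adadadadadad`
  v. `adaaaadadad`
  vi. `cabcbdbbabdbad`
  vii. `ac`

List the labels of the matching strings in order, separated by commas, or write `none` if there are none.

i → no match
ii → no match
iii → no match
iv → match
v → no match
vi → no match
vii → no match

iv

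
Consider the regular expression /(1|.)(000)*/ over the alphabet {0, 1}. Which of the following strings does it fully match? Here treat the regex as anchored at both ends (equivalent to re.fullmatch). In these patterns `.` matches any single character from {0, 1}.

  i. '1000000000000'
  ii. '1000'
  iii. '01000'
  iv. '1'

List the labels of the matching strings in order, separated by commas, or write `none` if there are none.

i → match
ii → match
iii → no match
iv → match

i, ii, iv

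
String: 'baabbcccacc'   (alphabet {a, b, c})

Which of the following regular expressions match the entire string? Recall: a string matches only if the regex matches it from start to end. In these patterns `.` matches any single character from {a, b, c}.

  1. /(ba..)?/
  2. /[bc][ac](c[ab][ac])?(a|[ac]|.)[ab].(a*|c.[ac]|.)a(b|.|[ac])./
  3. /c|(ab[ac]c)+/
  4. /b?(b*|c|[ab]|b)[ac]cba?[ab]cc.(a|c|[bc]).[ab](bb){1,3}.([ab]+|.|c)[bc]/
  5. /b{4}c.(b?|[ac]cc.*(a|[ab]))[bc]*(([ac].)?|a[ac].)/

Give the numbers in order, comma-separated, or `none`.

1 → no match
2 → match
3 → no match
4 → no match
5 → no match

2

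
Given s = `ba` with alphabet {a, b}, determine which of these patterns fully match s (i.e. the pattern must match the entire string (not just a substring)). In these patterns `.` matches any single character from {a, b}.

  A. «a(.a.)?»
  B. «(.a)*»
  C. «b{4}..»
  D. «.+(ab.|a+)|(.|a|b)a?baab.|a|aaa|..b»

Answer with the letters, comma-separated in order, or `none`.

B, D

A → no match — must start with `a`
B → match
C → no match
D → match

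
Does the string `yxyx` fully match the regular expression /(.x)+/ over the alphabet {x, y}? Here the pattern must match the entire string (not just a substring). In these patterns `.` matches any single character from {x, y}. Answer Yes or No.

Yes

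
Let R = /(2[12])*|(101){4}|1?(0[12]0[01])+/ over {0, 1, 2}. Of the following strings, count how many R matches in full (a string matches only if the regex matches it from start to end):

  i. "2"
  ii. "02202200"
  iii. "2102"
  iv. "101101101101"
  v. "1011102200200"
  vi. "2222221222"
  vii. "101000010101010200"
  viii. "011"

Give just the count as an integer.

1

i → no match
ii → no match
iii → no match
iv → match
v → no match
vi → no match
vii → no match
viii → no match
Total matched: 1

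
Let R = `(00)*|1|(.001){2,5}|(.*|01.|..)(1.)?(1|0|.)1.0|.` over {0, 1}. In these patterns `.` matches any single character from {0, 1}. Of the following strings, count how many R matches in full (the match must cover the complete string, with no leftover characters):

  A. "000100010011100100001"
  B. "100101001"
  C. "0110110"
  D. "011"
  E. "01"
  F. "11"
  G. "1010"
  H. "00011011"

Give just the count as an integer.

A → no match
B → no match
C → match
D → no match
E → no match
F → no match
G → no match
H → no match
Total matched: 1

1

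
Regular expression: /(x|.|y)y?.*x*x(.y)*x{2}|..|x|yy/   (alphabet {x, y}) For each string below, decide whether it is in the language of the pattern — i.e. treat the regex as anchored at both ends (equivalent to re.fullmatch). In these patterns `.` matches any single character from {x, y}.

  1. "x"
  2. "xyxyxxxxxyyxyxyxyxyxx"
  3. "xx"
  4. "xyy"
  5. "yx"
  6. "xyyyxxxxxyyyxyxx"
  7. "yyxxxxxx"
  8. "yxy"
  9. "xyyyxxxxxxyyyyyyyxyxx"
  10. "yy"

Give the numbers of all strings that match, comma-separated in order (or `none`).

1, 2, 3, 5, 6, 7, 9, 10

1. "x" → match
2 → match
3. "xx" → match
4. "xyy" → no match
5. "yx" → match
6 → match
7. "yyxxxxxx" → match
8. "yxy" → no match
9 → match
10. "yy" → match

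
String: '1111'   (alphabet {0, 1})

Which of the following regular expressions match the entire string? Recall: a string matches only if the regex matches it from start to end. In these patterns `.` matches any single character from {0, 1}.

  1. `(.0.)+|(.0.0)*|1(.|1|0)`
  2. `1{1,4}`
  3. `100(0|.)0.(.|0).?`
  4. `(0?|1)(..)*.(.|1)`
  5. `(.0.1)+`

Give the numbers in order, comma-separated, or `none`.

1 → no match
2 → match
3 → no match — must start with '100'
4 → match
5 → no match

2, 4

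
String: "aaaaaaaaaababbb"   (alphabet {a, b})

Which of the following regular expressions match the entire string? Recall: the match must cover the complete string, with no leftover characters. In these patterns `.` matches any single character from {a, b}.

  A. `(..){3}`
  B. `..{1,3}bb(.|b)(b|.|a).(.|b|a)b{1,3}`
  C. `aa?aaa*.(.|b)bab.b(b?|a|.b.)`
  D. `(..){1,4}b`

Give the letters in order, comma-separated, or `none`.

A → no match
B → no match
C → match
D → no match

C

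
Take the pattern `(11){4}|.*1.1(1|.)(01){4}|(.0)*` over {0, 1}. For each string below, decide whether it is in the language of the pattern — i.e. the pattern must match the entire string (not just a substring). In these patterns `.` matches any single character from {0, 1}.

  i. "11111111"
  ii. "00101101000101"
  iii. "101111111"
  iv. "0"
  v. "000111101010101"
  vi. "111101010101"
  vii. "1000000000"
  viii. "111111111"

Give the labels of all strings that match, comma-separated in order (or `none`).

i → match
ii → no match
iii → no match
iv → no match
v → match
vi → match
vii → match
viii → no match

i, v, vi, vii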